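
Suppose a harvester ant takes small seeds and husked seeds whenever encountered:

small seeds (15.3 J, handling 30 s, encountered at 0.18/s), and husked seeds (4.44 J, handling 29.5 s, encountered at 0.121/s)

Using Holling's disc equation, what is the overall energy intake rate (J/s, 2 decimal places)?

Energy encountered per unit search time: 0.18×15.3 + 0.121×4.44 = 3.291 J/s.
Handling time per unit search time: 0.18×30 + 0.121×29.5 = 8.97.
Rate = 3.291/(1 + 8.97) = 0.3301 J/s.

0.33 J/s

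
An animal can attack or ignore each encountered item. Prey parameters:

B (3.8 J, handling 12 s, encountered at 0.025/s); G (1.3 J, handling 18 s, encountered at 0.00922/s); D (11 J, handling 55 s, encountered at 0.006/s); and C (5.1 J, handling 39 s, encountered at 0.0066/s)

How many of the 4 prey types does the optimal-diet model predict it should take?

Rank by E/h (J/s): B 0.317, D 0.2, C 0.131, G 0.0722. Include each in turn until the next type's E/h falls below the running intake rate.
Rate on top 1: 0.07308. D: 0.2 > 0.07308 → include.
Rate on top 2: 0.09877. C: 0.131 > 0.09877 → include.
Rate on top 3: 0.1031. G: 0.0722 < 0.1031 → exclude; stop.
Optimal diet: B, D, C — 3 of 4 types.

3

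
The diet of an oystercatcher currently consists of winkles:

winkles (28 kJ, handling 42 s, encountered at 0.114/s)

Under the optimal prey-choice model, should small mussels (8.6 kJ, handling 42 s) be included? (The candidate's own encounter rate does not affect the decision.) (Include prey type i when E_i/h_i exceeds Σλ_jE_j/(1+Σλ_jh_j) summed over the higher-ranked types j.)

Intake rate on the current diet: R = (0.114×28) / (1 + 0.114×42) = 3.192/5.788 = 0.5515 kJ/s.
small mussels: E/h = 8.6/42 = 0.2048 kJ/s.
Since 0.2048 < R, time spent handling small mussels is better spent searching.

No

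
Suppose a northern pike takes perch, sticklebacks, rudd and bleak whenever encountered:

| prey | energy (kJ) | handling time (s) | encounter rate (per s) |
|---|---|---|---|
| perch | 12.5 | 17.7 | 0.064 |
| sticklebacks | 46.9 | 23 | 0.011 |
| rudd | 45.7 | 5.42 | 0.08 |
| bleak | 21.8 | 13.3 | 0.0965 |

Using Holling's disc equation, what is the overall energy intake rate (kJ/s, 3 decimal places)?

Energy encountered per unit search time: 0.064×12.5 + 0.011×46.9 + 0.08×45.7 + 0.0965×21.8 = 7.076 kJ/s.
Handling time per unit search time: 0.064×17.7 + 0.011×23 + 0.08×5.42 + 0.0965×13.3 = 3.103.
Rate = 7.076/(1 + 3.103) = 1.725 kJ/s.

1.725 kJ/s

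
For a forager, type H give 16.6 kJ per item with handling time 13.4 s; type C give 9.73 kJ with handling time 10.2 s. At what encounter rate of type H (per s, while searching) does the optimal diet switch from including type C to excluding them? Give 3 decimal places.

0.250 per s

At the threshold, the rate on type H alone equals the profitability of type C: λ·16.6/(1 + λ·13.4) = 9.73/10.2 = 0.9539.
Rearranging, λ(16.6 − 0.9539×13.4) = 0.9539, so λ = 0.9539/3.817 = 0.2499 per s.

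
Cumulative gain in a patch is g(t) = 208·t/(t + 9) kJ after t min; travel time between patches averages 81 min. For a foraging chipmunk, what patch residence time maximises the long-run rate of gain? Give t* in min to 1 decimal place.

27.0 min

Maximise g(t)/(T+t): set derivative to zero → g'(t)(T+t) = g(t).
g'(t) = 208·9/(t + 9)². Setting 208·9/(t+9)² = 208t/[(t+9)(81+t)] gives 9(81+t) = t(t+9), so t² = 9×81 = 729.
t* = √729 = 27 min.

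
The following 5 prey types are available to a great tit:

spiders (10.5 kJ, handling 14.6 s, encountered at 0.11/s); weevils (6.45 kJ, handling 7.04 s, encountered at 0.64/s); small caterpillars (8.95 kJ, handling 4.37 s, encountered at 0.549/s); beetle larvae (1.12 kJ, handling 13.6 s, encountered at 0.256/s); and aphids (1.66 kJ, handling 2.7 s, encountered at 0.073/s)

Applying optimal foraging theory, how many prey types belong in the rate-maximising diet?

1

E/h in descending order: small caterpillars 2.05, weevils 0.916, spiders 0.719, aphids 0.615, beetle larvae 0.0824 kJ/s. The optimal diet is the largest prefix of this list for which every included type satisfies E_i/h_i > R on the types above it.
Rate on top 1: 1.446. weevils: 0.916 < 1.446 → exclude; stop.
Optimal diet: small caterpillars — 1 of 5 types.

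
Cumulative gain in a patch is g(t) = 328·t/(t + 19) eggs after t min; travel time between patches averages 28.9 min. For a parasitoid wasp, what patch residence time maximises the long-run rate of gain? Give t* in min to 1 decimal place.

Maximise g(t)/(T+t): set derivative to zero → g'(t)(T+t) = g(t).
g'(t) = 328·19/(t + 19)². Setting 328·19/(t+19)² = 328t/[(t+19)(28.9+t)] gives 19(28.9+t) = t(t+19), so t² = 19×28.9 = 549.1.
t* = √549.1 = 23.43 min.

23.4 min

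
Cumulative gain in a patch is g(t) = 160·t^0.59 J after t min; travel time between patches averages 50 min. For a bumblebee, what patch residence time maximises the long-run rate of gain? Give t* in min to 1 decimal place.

Optimal t* satisfies g'(t*) = g(t*)/(T + t*).
g'(t) = 0.59·160·t^-0.41. Setting 0.59·160·t^-0.41 = 160·t^0.59/(50+t) gives 0.59(50+t) = t, so 0.41·t = 0.59×50.
t* = 0.59×50/0.41 = 71.95 min.

72.0 min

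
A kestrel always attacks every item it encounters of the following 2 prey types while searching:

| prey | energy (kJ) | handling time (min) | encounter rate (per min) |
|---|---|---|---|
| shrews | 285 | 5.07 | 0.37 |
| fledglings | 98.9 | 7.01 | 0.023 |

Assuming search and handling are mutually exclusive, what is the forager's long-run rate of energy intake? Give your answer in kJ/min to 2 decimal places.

R = (0.37×285 + 0.023×98.9) / (1 + 0.37×5.07 + 0.023×7.01) = 107.7/3.037 = 35.47 kJ/min.

35.47 kJ/min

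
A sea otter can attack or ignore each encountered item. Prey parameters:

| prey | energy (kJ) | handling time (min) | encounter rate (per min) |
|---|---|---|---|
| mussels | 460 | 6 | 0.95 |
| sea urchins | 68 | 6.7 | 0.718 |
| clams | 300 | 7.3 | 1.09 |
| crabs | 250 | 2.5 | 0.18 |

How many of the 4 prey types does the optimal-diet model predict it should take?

2

Profitabilities (E/h, kJ/min): crabs 100, mussels 76.7, clams 41.1, sea urchins 10.1. Add prey in this order while the next type's profitability exceeds the intake rate on those already taken.
Rate on top 1: 31.03. mussels: 76.7 > 31.03 → include.
Rate on top 2: 67.41. clams: 41.1 < 67.41 → exclude; stop.
Optimal diet: crabs, mussels — 2 of 4 types.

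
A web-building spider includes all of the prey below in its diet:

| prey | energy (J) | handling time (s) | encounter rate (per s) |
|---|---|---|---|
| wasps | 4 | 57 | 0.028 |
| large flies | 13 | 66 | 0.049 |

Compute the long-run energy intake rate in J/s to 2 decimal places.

0.13 J/s

R = Σλ_iE_i / (1 + Σλ_ih_i)
Numerator: 0.028×4 + 0.049×13 = 0.749
Denominator: 1 + 0.028×57 + 0.049×66 = 5.83
R = 0.749/5.83 = 0.1285 J/s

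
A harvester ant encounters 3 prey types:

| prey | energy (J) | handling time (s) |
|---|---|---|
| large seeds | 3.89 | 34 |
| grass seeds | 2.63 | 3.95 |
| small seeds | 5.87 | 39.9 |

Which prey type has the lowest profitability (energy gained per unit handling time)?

large seeds

Profitability E/h (J/s): large seeds = 3.89/34 = 0.114, grass seeds = 2.63/3.95 = 0.666, small seeds = 5.87/39.9 = 0.147.
Ranked: grass seeds > small seeds > large seeds.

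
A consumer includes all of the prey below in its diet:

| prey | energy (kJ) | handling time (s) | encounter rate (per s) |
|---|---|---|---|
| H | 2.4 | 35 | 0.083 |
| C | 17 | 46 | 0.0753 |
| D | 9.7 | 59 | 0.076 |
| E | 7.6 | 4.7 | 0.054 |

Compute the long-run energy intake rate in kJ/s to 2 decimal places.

0.22 kJ/s

Energy encountered per unit search time: 0.083×2.4 + 0.0753×17 + 0.076×9.7 + 0.054×7.6 = 2.627 kJ/s.
Handling time per unit search time: 0.083×35 + 0.0753×46 + 0.076×59 + 0.054×4.7 = 11.11.
Rate = 2.627/(1 + 11.11) = 0.217 kJ/s.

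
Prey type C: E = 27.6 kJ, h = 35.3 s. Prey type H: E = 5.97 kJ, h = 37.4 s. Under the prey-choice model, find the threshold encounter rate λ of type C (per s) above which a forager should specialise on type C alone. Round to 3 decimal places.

0.007 per s

At the threshold, the rate on type C alone equals the profitability of type H: λ·27.6/(1 + λ·35.3) = 5.97/37.4 = 0.1596.
Rearranging, λ(27.6 − 0.1596×35.3) = 0.1596, so λ = 0.1596/21.97 = 0.007267 per s.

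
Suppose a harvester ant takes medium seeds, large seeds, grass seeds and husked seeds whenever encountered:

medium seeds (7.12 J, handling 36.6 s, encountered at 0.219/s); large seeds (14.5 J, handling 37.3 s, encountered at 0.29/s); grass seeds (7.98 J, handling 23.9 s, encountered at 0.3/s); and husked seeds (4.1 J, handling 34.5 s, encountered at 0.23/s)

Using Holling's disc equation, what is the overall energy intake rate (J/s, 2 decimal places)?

Energy encountered per unit search time: 0.219×7.12 + 0.29×14.5 + 0.3×7.98 + 0.23×4.1 = 9.101 J/s.
Handling time per unit search time: 0.219×36.6 + 0.29×37.3 + 0.3×23.9 + 0.23×34.5 = 33.94.
Rate = 9.101/(1 + 33.94) = 0.2605 J/s.

0.26 J/s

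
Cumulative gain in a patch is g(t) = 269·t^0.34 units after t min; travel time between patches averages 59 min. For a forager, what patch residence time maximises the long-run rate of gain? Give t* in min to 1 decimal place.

Optimal t* satisfies g'(t*) = g(t*)/(T + t*).
g'(t) = 0.34·269·t^-0.66. Setting 0.34·269·t^-0.66 = 269·t^0.34/(59+t) gives 0.34(59+t) = t, so 0.66·t = 0.34×59.
t* = 0.34×59/0.66 = 30.39 min.

30.4 min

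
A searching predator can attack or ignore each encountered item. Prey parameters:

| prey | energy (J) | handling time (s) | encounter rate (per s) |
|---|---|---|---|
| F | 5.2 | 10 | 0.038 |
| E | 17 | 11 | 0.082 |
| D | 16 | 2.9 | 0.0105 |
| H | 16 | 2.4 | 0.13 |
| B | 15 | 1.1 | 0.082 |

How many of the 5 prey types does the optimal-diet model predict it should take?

E/h in descending order: B 13.6, H 6.67, D 5.52, E 1.55, F 0.52 J/s. The optimal diet is the largest prefix of this list for which every included type satisfies E_i/h_i > R on the types above it.
Rate on top 1: 1.128. H: 6.67 > 1.128 → include.
Rate on top 2: 2.361. D: 5.52 > 2.361 → include.
Rate on top 3: 2.428. E: 1.55 < 2.428 → exclude; stop.
Optimal diet: B, H, D — 3 of 5 types.

3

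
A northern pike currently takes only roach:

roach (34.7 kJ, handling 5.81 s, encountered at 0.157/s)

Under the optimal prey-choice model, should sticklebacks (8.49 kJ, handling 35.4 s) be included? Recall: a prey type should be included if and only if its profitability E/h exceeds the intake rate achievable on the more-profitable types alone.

No

Current rate: (0.157×34.7)/(1 + 0.157×5.81) = 2.849 kJ/s.
Profitability of sticklebacks: 8.49/35.4 = 0.2398 kJ/s.
Since 0.2398 < R, time spent handling sticklebacks is better spent searching.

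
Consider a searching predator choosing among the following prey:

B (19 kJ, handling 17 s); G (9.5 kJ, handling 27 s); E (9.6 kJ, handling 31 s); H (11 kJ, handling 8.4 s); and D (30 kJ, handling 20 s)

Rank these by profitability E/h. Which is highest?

Profitability E/h (kJ/s): B = 19/17 = 1.12, G = 9.5/27 = 0.352, E = 9.6/31 = 0.31, H = 11/8.4 = 1.31, D = 30/20 = 1.5.
Ranked: D > H > B > G > E.

D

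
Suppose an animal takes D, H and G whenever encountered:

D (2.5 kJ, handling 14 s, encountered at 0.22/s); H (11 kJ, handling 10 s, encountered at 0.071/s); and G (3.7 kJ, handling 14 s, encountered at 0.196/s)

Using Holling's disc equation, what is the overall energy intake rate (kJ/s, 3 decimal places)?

Energy encountered per unit search time: 0.22×2.5 + 0.071×11 + 0.196×3.7 = 2.056 kJ/s.
Handling time per unit search time: 0.22×14 + 0.071×10 + 0.196×14 = 6.534.
Rate = 2.056/(1 + 6.534) = 0.2729 kJ/s.

0.273 kJ/s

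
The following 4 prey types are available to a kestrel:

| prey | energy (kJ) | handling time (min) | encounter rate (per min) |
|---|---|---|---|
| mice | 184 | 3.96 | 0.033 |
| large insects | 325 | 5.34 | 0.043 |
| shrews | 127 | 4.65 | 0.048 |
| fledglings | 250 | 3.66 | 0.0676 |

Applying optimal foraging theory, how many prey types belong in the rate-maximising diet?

4

Rank by E/h (kJ/min): fledglings 68.3, large insects 60.9, mice 46.5, shrews 27.3. Include each in turn until the next type's E/h falls below the running intake rate.
Rate on top 1: 13.55. large insects: 60.9 > 13.55 → include.
Rate on top 2: 20.9. mice: 46.5 > 20.9 → include.
Rate on top 3: 22.98. shrews: 27.3 > 22.98 → include.
Optimal diet: fledglings, large insects, mice, shrews — 4 of 4 types.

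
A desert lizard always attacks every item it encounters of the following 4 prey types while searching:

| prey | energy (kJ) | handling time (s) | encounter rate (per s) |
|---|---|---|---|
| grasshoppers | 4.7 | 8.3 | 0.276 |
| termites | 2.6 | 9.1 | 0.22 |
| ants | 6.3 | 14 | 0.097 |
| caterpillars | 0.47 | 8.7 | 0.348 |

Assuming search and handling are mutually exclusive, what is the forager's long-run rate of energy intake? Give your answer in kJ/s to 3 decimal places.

0.273 kJ/s

R = Σλ_iE_i / (1 + Σλ_ih_i)
Numerator: 0.276×4.7 + 0.22×2.6 + 0.097×6.3 + 0.348×0.47 = 2.644
Denominator: 1 + 0.276×8.3 + 0.22×9.1 + 0.097×14 + 0.348×8.7 = 9.678
R = 2.644/9.678 = 0.2732 kJ/s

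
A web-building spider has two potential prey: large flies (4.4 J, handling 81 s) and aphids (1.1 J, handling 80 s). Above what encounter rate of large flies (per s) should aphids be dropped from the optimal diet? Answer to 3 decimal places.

The zero-one rule: include aphids iff E₂/h₂ > λE₁/(1+λh₁). Equality gives the switch point.
λE₁h₂ = E₂ + λE₂h₁ ⇒ λ = E₂/(E₁h₂ − E₂h₁) = 1.1/(352 − 89.1) = 0.004184 per s.

0.004 per s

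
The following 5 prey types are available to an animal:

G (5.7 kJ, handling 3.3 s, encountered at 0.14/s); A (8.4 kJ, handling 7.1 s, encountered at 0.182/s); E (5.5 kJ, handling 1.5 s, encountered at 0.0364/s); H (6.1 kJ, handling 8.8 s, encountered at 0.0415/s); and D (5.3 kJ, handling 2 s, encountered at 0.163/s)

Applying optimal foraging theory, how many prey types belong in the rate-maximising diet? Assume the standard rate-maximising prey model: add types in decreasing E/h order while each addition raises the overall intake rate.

Rank by E/h (kJ/s): E 3.67, D 2.65, G 1.73, A 1.18, H 0.693. Include each in turn until the next type's E/h falls below the running intake rate.
Rate on top 1: 0.1898. D: 2.65 > 0.1898 → include.
Rate on top 2: 0.7708. G: 1.73 > 0.7708 → include.
Rate on top 3: 1.011. A: 1.18 > 1.011 → include.
Rate on top 4: 1.082. H: 0.693 < 1.082 → exclude; stop.
Optimal diet: E, D, G, A — 4 of 5 types.

4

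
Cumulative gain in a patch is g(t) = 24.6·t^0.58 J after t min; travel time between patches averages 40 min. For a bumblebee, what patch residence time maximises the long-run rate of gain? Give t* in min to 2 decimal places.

55.24 min

Optimal t* satisfies g'(t*) = g(t*)/(T + t*).
g'(t) = 0.58·24.6·t^-0.42. Setting 0.58·24.6·t^-0.42 = 24.6·t^0.58/(40+t) gives 0.58(40+t) = t, so 0.42·t = 0.58×40.
t* = 0.58×40/0.42 = 55.24 min.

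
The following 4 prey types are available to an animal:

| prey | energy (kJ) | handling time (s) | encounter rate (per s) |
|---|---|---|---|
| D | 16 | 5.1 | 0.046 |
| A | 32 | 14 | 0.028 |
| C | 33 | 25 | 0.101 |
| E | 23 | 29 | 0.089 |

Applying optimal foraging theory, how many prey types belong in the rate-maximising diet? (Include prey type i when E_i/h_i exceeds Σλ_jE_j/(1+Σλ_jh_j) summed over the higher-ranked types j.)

3

Profitabilities (E/h, kJ/s): D 3.14, A 2.29, C 1.32, E 0.793. Add prey in this order while the next type's profitability exceeds the intake rate on those already taken.
Rate on top 1: 0.5961. A: 2.29 > 0.5961 → include.
Rate on top 2: 1.003. C: 1.32 > 1.003 → include.
Rate on top 3: 1.196. E: 0.793 < 1.196 → exclude; stop.
Optimal diet: D, A, C — 3 of 4 types.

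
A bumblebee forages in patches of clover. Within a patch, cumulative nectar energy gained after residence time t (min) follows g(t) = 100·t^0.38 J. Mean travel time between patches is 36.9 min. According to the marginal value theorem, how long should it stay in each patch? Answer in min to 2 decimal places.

Maximise g(t)/(T+t): set derivative to zero → g'(t)(T+t) = g(t).
g'(t) = 0.38·100·t^-0.62. Setting 0.38·100·t^-0.62 = 100·t^0.38/(36.9+t) gives 0.38(36.9+t) = t, so 0.62·t = 0.38×36.9.
t* = 0.38×36.9/0.62 = 22.62 min.

22.62 min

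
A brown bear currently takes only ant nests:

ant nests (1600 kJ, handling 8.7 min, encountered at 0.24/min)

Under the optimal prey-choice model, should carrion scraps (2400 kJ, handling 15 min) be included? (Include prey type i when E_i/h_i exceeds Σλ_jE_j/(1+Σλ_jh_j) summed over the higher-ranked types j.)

Current rate: (0.24×1600)/(1 + 0.24×8.7) = 124.4 kJ/min.
Profitability of carrion scraps: 2400/15 = 160 kJ/min.
160 > 124.4, so adding carrion scraps raises the average — include it.

Yes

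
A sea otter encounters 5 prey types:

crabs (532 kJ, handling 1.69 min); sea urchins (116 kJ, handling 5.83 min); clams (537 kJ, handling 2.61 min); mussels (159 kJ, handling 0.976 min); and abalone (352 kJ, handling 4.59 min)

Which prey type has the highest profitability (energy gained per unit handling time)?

In descending order of E/h:
crabs: 532/1.69 = 315 kJ/min
clams: 537/2.61 = 206 kJ/min
mussels: 159/0.976 = 163 kJ/min
abalone: 352/4.59 = 76.7 kJ/min
sea urchins: 116/5.83 = 19.9 kJ/min

crabs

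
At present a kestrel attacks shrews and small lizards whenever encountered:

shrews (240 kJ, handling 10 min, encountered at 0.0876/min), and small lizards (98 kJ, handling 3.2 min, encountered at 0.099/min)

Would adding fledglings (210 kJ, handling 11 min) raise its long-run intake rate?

Yes

Current rate: (0.0876×240 + 0.099×98)/(1 + 0.0876×10 + 0.099×3.2) = 14.01 kJ/min.
Profitability of fledglings: 210/11 = 19.09 kJ/min.
19.09 > 14.01, so adding fledglings raises the average — include it.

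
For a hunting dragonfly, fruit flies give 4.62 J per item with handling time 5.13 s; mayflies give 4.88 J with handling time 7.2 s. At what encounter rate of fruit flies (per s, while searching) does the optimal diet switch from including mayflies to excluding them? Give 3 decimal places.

0.593 per s

At the threshold, the rate on fruit flies alone equals the profitability of mayflies: λ·4.62/(1 + λ·5.13) = 4.88/7.2 = 0.6778.
Rearranging, λ(4.62 − 0.6778×5.13) = 0.6778, so λ = 0.6778/1.143 = 0.593 per s.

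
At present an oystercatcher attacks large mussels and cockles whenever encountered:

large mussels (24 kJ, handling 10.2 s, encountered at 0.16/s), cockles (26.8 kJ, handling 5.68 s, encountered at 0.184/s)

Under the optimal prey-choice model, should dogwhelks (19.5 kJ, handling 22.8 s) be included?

No

Intake rate on the current diet: R = (0.16×24 + 0.184×26.8) / (1 + 0.16×10.2 + 0.184×5.68) = 8.771/3.677 = 2.385 kJ/s.
dogwhelks: E/h = 19.5/22.8 = 0.8553 kJ/s.
Since 0.8553 < R, time spent handling dogwhelks is better spent searching.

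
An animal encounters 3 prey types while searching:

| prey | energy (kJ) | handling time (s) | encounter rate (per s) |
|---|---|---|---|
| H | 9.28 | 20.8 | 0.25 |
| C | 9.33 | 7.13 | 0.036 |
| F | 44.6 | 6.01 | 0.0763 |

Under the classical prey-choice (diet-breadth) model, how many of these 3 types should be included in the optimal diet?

1

Rank by E/h (kJ/s): F 7.42, C 1.31, H 0.446. Include each in turn until the next type's E/h falls below the running intake rate.
Rate on top 1: 2.333. C: 1.31 < 2.333 → exclude; stop.
Optimal diet: F — 1 of 3 types.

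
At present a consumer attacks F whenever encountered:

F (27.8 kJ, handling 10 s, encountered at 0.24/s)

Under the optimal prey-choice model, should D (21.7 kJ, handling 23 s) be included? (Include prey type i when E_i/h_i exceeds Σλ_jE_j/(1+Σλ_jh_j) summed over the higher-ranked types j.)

Current rate: (0.24×27.8)/(1 + 0.24×10) = 1.962 kJ/s.
D: E/h = 21.7/23 = 0.9435 kJ/s.
Since 0.9435 < R, time spent handling D is better spent searching.

No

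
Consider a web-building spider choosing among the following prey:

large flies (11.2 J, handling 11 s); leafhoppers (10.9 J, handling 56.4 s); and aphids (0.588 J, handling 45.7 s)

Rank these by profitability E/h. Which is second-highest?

leafhoppers

In descending order of E/h:
large flies: 11.2/11 = 1.02 J/s
leafhoppers: 10.9/56.4 = 0.193 J/s
aphids: 0.588/45.7 = 0.0129 J/s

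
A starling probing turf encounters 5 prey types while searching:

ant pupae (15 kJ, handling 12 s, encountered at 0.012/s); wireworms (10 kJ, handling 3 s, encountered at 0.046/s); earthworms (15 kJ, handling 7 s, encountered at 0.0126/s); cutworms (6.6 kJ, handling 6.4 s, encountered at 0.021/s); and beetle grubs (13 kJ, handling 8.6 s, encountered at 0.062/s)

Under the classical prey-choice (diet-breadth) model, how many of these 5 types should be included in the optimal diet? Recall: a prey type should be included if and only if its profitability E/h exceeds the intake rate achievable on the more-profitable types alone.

Rank by E/h (kJ/s): wireworms 3.33, earthworms 2.14, beetle grubs 1.51, ant pupae 1.25, cutworms 1.03. Include each in turn until the next type's E/h falls below the running intake rate.
Rate on top 1: 0.4042. earthworms: 2.14 > 0.4042 → include.
Rate on top 2: 0.5293. beetle grubs: 1.51 > 0.5293 → include.
Rate on top 3: 0.827. ant pupae: 1.25 > 0.827 → include.
Rate on top 4: 0.859. cutworms: 1.03 > 0.859 → include.
Optimal diet: wireworms, earthworms, beetle grubs, ant pupae, cutworms — 5 of 5 types.

5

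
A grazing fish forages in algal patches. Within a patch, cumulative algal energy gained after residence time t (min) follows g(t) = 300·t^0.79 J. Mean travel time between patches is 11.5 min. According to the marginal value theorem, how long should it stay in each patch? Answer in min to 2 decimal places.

43.26 min

Maximise g(t)/(T+t): set derivative to zero → g'(t)(T+t) = g(t).
g'(t) = 0.79·300·t^-0.21. Setting 0.79·300·t^-0.21 = 300·t^0.79/(11.5+t) gives 0.79(11.5+t) = t, so 0.21·t = 0.79×11.5.
t* = 0.79×11.5/0.21 = 43.26 min.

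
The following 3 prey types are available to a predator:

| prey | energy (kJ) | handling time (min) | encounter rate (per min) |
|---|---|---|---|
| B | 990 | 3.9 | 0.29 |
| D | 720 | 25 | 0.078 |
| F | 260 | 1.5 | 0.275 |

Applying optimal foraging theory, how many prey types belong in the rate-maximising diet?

2

Profitabilities (E/h, kJ/min): B 254, F 173, D 28.8. Add prey in this order while the next type's profitability exceeds the intake rate on those already taken.
Rate on top 1: 134.7. F: 173 > 134.7 → include.
Rate on top 2: 141. D: 28.8 < 141 → exclude; stop.
Optimal diet: B, F — 2 of 3 types.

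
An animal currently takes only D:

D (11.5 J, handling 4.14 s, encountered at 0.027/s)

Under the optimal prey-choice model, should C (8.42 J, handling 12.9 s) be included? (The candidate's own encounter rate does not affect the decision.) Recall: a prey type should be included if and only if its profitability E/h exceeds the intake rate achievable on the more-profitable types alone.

Yes

Current rate: (0.027×11.5)/(1 + 0.027×4.14) = 0.2793 J/s.
Profitability of C: 8.42/12.9 = 0.6527 J/s.
0.6527 > 0.2793, so adding C raises the average — include it.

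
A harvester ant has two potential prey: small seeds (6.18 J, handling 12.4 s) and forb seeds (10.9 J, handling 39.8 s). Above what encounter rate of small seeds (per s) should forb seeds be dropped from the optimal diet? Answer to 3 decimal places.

0.098 per s

The zero-one rule: include forb seeds iff E₂/h₂ > λE₁/(1+λh₁). Equality gives the switch point.
λE₁h₂ = E₂ + λE₂h₁ ⇒ λ = E₂/(E₁h₂ − E₂h₁) = 10.9/(246 − 135.2) = 0.09837 per s.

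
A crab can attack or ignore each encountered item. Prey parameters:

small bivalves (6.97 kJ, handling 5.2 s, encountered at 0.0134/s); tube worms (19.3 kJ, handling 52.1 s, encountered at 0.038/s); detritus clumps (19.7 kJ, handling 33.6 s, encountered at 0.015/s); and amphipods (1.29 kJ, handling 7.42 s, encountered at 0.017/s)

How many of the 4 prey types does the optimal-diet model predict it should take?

3

E/h in descending order: small bivalves 1.34, detritus clumps 0.586, tube worms 0.37, amphipods 0.174 kJ/s. The optimal diet is the largest prefix of this list for which every included type satisfies E_i/h_i > R on the types above it.
Rate on top 1: 0.08731. detritus clumps: 0.586 > 0.08731 → include.
Rate on top 2: 0.2471. tube worms: 0.37 > 0.2471 → include.
Rate on top 3: 0.3158. amphipods: 0.174 < 0.3158 → exclude; stop.
Optimal diet: small bivalves, detritus clumps, tube worms — 3 of 4 types.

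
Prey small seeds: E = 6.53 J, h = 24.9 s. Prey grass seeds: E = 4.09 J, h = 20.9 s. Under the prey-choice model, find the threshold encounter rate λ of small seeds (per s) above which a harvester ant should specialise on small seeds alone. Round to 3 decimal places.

0.118 per s

The zero-one rule: include grass seeds iff E₂/h₂ > λE₁/(1+λh₁). Equality gives the switch point.
λE₁h₂ = E₂ + λE₂h₁ ⇒ λ = E₂/(E₁h₂ − E₂h₁) = 4.09/(136.5 − 101.8) = 0.1181 per s.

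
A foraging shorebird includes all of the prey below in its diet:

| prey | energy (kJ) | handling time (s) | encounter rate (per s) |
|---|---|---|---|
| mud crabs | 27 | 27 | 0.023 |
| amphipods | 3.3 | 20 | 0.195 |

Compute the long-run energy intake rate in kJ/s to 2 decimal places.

0.23 kJ/s

Energy encountered per unit search time: 0.023×27 + 0.195×3.3 = 1.264 kJ/s.
Handling time per unit search time: 0.023×27 + 0.195×20 = 4.521.
Rate = 1.264/(1 + 4.521) = 0.229 kJ/s.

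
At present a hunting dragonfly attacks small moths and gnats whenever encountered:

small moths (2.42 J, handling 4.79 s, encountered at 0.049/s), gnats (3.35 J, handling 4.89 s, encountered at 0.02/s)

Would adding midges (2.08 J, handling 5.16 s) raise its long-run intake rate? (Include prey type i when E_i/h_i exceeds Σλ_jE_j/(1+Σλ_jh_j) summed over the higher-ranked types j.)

Yes

Intake rate on the current diet: R = (0.049×2.42 + 0.02×3.35) / (1 + 0.049×4.79 + 0.02×4.89) = 0.1856/1.333 = 0.1393 J/s.
Profitability of midges: 2.08/5.16 = 0.4031 J/s.
0.4031 > 0.1393, so adding midges raises the average — include it.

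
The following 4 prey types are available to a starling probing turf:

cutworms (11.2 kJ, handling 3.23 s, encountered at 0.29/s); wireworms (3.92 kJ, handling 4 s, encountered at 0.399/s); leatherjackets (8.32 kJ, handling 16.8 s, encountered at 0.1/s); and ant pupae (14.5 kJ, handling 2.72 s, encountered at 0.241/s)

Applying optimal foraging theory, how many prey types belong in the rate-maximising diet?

2

E/h in descending order: ant pupae 5.33, cutworms 3.47, wireworms 0.98, leatherjackets 0.495 kJ/s. The optimal diet is the largest prefix of this list for which every included type satisfies E_i/h_i > R on the types above it.
Rate on top 1: 2.111. cutworms: 3.47 > 2.111 → include.
Rate on top 2: 2.601. wireworms: 0.98 < 2.601 → exclude; stop.
Optimal diet: ant pupae, cutworms — 2 of 4 types.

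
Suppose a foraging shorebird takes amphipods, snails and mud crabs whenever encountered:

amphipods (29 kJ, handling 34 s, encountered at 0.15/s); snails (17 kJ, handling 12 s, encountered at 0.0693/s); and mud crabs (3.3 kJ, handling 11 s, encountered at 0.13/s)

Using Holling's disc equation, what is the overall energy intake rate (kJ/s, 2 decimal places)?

0.71 kJ/s

R = (0.15×29 + 0.0693×17 + 0.13×3.3) / (1 + 0.15×34 + 0.0693×12 + 0.13×11) = 5.957/8.362 = 0.7124 kJ/s.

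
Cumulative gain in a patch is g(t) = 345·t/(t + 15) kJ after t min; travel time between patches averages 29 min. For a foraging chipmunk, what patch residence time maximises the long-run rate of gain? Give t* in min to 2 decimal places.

Maximise g(t)/(T+t): set derivative to zero → g'(t)(T+t) = g(t).
g'(t) = 345·15/(t + 15)². Setting 345·15/(t+15)² = 345t/[(t+15)(29+t)] gives 15(29+t) = t(t+15), so t² = 15×29 = 435.
t* = √435 = 20.86 min.

20.86 min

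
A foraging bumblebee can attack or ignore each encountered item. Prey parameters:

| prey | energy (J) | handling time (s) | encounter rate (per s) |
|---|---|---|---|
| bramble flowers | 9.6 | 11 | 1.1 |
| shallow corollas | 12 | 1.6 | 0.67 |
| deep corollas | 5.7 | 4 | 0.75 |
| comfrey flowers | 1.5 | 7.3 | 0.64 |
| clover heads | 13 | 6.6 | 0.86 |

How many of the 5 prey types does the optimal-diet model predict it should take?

1

Profitabilities (E/h, J/s): shallow corollas 7.5, clover heads 1.97, deep corollas 1.43, bramble flowers 0.873, comfrey flowers 0.205. Add prey in this order while the next type's profitability exceeds the intake rate on those already taken.
Rate on top 1: 3.88. clover heads: 1.97 < 3.88 → exclude; stop.
Optimal diet: shallow corollas — 1 of 5 types.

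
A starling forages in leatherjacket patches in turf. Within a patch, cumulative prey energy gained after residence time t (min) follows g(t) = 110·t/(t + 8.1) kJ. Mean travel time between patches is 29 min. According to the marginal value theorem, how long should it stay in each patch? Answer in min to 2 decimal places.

15.33 min

Optimal t* satisfies g'(t*) = g(t*)/(T + t*).
g'(t) = 110·8.1/(t + 8.1)². Setting 110·8.1/(t+8.1)² = 110t/[(t+8.1)(29+t)] gives 8.1(29+t) = t(t+8.1), so t² = 8.1×29 = 234.9.
t* = √234.9 = 15.33 min.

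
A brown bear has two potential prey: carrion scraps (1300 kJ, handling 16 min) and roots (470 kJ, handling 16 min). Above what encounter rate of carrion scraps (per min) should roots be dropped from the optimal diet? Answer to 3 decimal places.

At the threshold, the rate on carrion scraps alone equals the profitability of roots: λ·1300/(1 + λ·16) = 470/16 = 29.38.
Rearranging, λ(1300 − 29.38×16) = 29.38, so λ = 29.38/830 = 0.03539 per min.

0.035 per min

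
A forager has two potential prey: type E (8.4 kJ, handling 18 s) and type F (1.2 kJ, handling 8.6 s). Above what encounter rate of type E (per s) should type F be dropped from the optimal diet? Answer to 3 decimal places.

0.024 per s

The zero-one rule: include type F iff E₂/h₂ > λE₁/(1+λh₁). Equality gives the switch point.
λE₁h₂ = E₂ + λE₂h₁ ⇒ λ = E₂/(E₁h₂ − E₂h₁) = 1.2/(72.24 − 21.6) = 0.0237 per s.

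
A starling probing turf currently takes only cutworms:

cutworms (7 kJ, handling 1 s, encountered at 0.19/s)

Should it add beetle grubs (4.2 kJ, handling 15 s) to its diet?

On cutworms alone, R = ΣλE/(1+Σλh) = 1.33/1.19 = 1.118 kJ/s.
Profitability of beetle grubs: 4.2/15 = 0.28 kJ/s.
0.28 < 1.118, so adding beetle grubs would lower the average — exclude it.

No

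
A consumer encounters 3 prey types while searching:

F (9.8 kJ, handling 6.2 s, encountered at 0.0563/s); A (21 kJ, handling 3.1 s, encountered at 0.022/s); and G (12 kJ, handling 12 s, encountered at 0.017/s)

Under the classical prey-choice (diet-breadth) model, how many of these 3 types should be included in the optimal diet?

3

Rank by E/h (kJ/s): A 6.77, F 1.58, G 1. Include each in turn until the next type's E/h falls below the running intake rate.
Rate on top 1: 0.4325. F: 1.58 > 0.4325 → include.
Rate on top 2: 0.7153. G: 1 > 0.7153 → include.
Optimal diet: A, F, G — 3 of 3 types.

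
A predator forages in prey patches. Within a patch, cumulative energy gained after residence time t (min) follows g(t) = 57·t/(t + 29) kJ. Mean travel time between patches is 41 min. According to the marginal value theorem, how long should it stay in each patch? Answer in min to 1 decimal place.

34.5 min

By the marginal value theorem, leave when the instantaneous gain rate g'(t) equals the habitat-wide average g(t)/(T + t).
g'(t) = 57·29/(t + 29)². Setting 57·29/(t+29)² = 57t/[(t+29)(41+t)] gives 29(41+t) = t(t+29), so t² = 29×41 = 1189.
t* = √1189 = 34.48 min.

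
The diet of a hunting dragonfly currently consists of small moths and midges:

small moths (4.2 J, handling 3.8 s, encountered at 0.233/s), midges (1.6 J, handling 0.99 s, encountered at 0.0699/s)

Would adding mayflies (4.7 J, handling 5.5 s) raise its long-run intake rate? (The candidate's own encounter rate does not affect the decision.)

Yes

Intake rate on the current diet: R = (0.233×4.2 + 0.0699×1.6) / (1 + 0.233×3.8 + 0.0699×0.99) = 1.09/1.955 = 0.5579 J/s.
mayflies: E/h = 4.7/5.5 = 0.8545 J/s.
0.8545 > 0.5579, so adding mayflies raises the average — include it.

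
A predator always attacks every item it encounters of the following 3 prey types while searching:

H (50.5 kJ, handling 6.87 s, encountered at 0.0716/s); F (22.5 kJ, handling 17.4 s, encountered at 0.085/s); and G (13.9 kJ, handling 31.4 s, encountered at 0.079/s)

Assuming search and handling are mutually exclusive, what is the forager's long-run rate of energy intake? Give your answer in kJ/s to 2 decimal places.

1.22 kJ/s

R = (0.0716×50.5 + 0.085×22.5 + 0.079×13.9) / (1 + 0.0716×6.87 + 0.085×17.4 + 0.079×31.4) = 6.626/5.451 = 1.216 kJ/s.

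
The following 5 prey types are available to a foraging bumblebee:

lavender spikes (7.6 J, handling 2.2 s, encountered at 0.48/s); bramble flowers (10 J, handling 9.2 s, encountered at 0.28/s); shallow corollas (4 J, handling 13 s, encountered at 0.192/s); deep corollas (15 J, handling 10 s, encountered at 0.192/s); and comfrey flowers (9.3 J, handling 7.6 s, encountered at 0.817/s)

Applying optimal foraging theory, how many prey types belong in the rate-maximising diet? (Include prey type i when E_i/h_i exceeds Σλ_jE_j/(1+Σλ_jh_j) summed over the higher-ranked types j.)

1

Rank by E/h (J/s): lavender spikes 3.45, deep corollas 1.5, comfrey flowers 1.22, bramble flowers 1.09, shallow corollas 0.308. Include each in turn until the next type's E/h falls below the running intake rate.
Rate on top 1: 1.774. deep corollas: 1.5 < 1.774 → exclude; stop.
Optimal diet: lavender spikes — 1 of 5 types.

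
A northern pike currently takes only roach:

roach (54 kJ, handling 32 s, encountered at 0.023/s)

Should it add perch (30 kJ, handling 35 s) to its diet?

Intake rate on the current diet: R = (0.023×54) / (1 + 0.023×32) = 1.242/1.736 = 0.7154 kJ/s.
perch: E/h = 30/35 = 0.8571 kJ/s.
Since 0.8571 > R, including perch increases the long-run rate.

Yes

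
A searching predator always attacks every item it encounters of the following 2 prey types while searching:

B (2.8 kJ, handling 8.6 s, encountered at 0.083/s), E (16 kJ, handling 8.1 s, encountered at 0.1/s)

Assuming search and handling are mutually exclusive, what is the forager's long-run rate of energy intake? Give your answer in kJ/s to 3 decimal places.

0.726 kJ/s

R = Σλ_iE_i / (1 + Σλ_ih_i)
Numerator: 0.083×2.8 + 0.1×16 = 1.832
Denominator: 1 + 0.083×8.6 + 0.1×8.1 = 2.524
R = 1.832/2.524 = 0.726 kJ/s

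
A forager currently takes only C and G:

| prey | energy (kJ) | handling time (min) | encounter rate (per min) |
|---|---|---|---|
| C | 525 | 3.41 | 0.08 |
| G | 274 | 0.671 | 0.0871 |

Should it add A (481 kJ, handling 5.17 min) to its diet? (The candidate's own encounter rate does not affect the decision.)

Intake rate on the current diet: R = (0.08×525 + 0.0871×274) / (1 + 0.08×3.41 + 0.0871×0.671) = 65.87/1.331 = 49.48 kJ/min.
Profitability of A: 481/5.17 = 93.04 kJ/min.
Since 93.04 > R, including A increases the long-run rate.

Yes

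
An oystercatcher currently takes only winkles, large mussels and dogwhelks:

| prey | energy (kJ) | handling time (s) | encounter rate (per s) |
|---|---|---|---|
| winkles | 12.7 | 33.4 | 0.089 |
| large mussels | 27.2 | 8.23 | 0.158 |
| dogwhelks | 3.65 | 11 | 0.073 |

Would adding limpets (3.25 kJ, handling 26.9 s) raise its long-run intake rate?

Intake rate on the current diet: R = (0.089×12.7 + 0.158×27.2 + 0.073×3.65) / (1 + 0.089×33.4 + 0.158×8.23 + 0.073×11) = 5.694/6.076 = 0.9372 kJ/s.
Profitability of limpets: 3.25/26.9 = 0.1208 kJ/s.
Since 0.1208 < R, time spent handling limpets is better spent searching.

No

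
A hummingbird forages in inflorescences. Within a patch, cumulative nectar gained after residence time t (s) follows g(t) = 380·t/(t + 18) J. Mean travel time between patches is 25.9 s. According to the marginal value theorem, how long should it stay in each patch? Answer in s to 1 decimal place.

21.6 s

Optimal t* satisfies g'(t*) = g(t*)/(T + t*).
g'(t) = 380·18/(t + 18)². Setting 380·18/(t+18)² = 380t/[(t+18)(25.9+t)] gives 18(25.9+t) = t(t+18), so t² = 18×25.9 = 466.2.
t* = √466.2 = 21.59 s.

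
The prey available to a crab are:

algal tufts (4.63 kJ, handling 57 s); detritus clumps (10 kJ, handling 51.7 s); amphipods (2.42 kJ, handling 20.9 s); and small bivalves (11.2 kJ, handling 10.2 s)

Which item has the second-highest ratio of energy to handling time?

detritus clumps

In descending order of E/h:
small bivalves: 11.2/10.2 = 1.1 kJ/s
detritus clumps: 10/51.7 = 0.193 kJ/s
amphipods: 2.42/20.9 = 0.116 kJ/s
algal tufts: 4.63/57 = 0.0812 kJ/s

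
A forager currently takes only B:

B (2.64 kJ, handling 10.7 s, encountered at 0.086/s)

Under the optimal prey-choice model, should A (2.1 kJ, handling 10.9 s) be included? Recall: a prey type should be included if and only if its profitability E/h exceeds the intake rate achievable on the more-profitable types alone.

Yes

Current rate: (0.086×2.64)/(1 + 0.086×10.7) = 0.1182 kJ/s.
A: E/h = 2.1/10.9 = 0.1927 kJ/s.
0.1927 > 0.1182, so adding A raises the average — include it.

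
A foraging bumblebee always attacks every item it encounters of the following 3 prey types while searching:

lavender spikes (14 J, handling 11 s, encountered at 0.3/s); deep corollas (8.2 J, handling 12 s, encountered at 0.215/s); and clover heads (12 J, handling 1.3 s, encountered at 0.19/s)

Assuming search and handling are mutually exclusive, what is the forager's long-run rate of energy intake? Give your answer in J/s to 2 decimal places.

1.16 J/s

R = (0.3×14 + 0.215×8.2 + 0.19×12) / (1 + 0.3×11 + 0.215×12 + 0.19×1.3) = 8.243/7.127 = 1.157 J/s.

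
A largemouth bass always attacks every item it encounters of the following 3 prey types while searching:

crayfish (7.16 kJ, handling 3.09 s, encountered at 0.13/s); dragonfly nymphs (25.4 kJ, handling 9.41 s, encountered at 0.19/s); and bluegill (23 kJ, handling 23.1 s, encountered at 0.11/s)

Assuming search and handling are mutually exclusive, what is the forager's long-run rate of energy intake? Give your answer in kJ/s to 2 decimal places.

R = (0.13×7.16 + 0.19×25.4 + 0.11×23) / (1 + 0.13×3.09 + 0.19×9.41 + 0.11×23.1) = 8.287/5.731 = 1.446 kJ/s.

1.45 kJ/s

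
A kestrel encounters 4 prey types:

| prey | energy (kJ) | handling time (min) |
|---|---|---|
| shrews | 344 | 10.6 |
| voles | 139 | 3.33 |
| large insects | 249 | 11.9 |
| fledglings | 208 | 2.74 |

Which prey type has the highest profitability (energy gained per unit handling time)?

fledglings

Profitability E/h (kJ/min): shrews = 344/10.6 = 32.5, voles = 139/3.33 = 41.7, large insects = 249/11.9 = 20.9, fledglings = 208/2.74 = 75.9.
Ranked: fledglings > voles > shrews > large insects.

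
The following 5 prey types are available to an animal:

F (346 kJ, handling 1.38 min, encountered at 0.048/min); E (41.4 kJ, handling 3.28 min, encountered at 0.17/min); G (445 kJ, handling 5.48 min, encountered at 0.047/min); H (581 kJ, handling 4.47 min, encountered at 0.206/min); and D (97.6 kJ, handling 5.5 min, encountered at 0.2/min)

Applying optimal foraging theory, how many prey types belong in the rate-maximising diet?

3

Profitabilities (E/h, kJ/min): F 251, H 130, G 81.2, D 17.7, E 12.6. Add prey in this order while the next type's profitability exceeds the intake rate on those already taken.
Rate on top 1: 15.58. H: 130 > 15.58 → include.
Rate on top 2: 68.59. G: 81.2 > 68.59 → include.
Rate on top 3: 70.04. D: 17.7 < 70.04 → exclude; stop.
Optimal diet: F, H, G — 3 of 5 types.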